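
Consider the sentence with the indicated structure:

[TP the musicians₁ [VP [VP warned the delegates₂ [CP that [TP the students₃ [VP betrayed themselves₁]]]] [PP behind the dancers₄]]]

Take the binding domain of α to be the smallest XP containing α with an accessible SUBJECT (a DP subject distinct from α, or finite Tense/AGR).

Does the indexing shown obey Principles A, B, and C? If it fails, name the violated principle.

Principle A

The two coindexed NPs are *the musicians₁* and *themselves₁*.
*themselves₁* is an anaphor. Principle A requires it to be bound within its binding domain — the embedded TP, whose subject is the students₃.
Within that domain it is c-commanded by *the students₃*, which does not share its index.
*the musicians₁* does c-command the anaphor, but from outside its binding domain.
The anaphor is unbound in its domain → Principle A violation.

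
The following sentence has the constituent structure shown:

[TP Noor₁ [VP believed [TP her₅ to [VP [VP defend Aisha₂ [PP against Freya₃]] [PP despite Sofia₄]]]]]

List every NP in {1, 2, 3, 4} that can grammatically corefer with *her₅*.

none

*her* is a pronoun, so Principle B applies: it must be free in its binding domain.
Binding domain of *her₅*: the matrix TP, whose subject is Noor₁.
*Noor₁* c-commands the pronoun within its binding domain → coindexation would violate Principle B.
*Aisha₂*: the pronoun c-commands this R-expression → coindexation would violate Principle C on *Aisha₂*.
*Freya₃*: the pronoun c-commands this R-expression → coindexation would violate Principle C on *Freya₃*.
*Sofia₄*: the pronoun c-commands this R-expression → coindexation would violate Principle C on *Sofia₄*.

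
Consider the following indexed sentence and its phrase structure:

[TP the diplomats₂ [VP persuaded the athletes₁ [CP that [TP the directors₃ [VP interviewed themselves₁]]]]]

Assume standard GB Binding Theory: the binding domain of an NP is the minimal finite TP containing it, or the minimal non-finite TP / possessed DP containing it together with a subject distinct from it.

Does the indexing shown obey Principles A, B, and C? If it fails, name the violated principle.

The two coindexed NPs are *the athletes₁* and *themselves₁*.
*themselves₁* is an anaphor. Principle A requires it to be bound within its binding domain — the embedded TP, whose subject is the directors₃.
Within that domain it is c-commanded by *the directors₃*, which does not share its index.
*the athletes₁* does c-command the anaphor, but from outside its binding domain.
The anaphor is unbound in its domain → Principle A violation.

Principle A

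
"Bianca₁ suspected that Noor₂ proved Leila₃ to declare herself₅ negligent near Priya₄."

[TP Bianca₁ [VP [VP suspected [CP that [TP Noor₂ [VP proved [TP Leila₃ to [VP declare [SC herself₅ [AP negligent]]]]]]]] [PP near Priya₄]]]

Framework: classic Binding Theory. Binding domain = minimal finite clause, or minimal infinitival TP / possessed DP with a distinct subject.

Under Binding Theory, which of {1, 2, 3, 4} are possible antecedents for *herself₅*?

{3}

*herself* is an anaphor, so Principle A applies: it must be bound in its binding domain.
Binding domain of *herself₅*: the embedded TP, whose subject is Leila₃.
*Bianca₁* c-commands the anaphor but is outside its binding domain → cannot satisfy Principle A.
*Noor₂* c-commands the anaphor but is outside its binding domain → cannot satisfy Principle A.
*Leila₃* c-commands the anaphor within its binding domain → licit binder.
*Priya₄* does not c-command the anaphor → cannot bind it.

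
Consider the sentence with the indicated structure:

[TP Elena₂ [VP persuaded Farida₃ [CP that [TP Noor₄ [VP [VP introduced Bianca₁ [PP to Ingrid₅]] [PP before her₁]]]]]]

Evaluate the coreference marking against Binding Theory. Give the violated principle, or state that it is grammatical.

grammatical

The two coindexed NPs are *Bianca₁* and *her₁*.
*her₁* is a pronoun; its binding domain is the embedded TP, whose subject is Noor₄. Within that domain it is c-commanded only by *Noor₄*, which carries a different index — the pronoun is free locally, so Principle B holds.
*Bianca₁* is an R-expression; *her₁* does not c-command it, and no other NP shares its index, so Principle C is satisfied.
All principles are respected.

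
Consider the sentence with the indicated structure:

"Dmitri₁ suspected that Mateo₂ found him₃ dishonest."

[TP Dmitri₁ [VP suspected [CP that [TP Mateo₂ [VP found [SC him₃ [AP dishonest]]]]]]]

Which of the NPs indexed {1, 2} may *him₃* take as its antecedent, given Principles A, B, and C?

*him* is a pronoun, so Principle B applies: it must be free in its binding domain.
Binding domain of *him₃*: the embedded TP, whose subject is Mateo₂.
*Dmitri₁* c-commands the pronoun but from outside its binding domain, and is not c-commanded by it → coindexation permitted.
*Mateo₂* c-commands the pronoun within its binding domain → coindexation would violate Principle B.

{1}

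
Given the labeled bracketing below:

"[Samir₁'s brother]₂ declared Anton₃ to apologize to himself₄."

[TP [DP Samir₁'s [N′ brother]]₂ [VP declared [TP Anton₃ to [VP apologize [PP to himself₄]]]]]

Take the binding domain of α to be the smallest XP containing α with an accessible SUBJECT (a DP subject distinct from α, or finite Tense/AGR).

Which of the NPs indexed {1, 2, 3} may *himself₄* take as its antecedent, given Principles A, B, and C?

*himself* is an anaphor, so Principle A applies: it must be bound in its binding domain.
Binding domain of *himself₄*: the embedded TP, whose subject is Anton₃.
*Samir₁* does not c-command the anaphor → cannot bind it.
*[Samir₁'s brother]₂* c-commands the anaphor but is outside its binding domain → cannot satisfy Principle A.
*Anton₃* c-commands the anaphor within its binding domain → licit binder.

{3}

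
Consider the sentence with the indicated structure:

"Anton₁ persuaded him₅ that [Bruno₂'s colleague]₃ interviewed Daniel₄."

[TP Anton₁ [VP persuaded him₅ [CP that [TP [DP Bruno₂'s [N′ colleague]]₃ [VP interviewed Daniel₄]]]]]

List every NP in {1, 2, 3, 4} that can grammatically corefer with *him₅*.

none

*him* is a pronoun, so Principle B applies: it must be free in its binding domain.
Binding domain of *him₅*: the matrix TP, whose subject is Anton₁.
*Anton₁* c-commands the pronoun within its binding domain → coindexation would violate Principle B.
*Bruno₂*: the pronoun c-commands this R-expression → coindexation would violate Principle C on *Bruno₂*.
*[Bruno₂'s colleague]₃*: the pronoun c-commands this R-expression → coindexation would violate Principle C on *[Bruno₂'s colleague]₃*.
*Daniel₄*: the pronoun c-commands this R-expression → coindexation would violate Principle C on *Daniel₄*.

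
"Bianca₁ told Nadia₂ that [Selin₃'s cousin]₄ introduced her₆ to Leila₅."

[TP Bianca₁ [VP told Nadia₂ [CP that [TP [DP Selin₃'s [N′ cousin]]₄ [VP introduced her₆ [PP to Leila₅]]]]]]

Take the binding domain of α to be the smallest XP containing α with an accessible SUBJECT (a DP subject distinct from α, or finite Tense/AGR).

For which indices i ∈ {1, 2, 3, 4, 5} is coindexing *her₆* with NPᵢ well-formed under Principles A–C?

{1, 2, 3}

*her* is a pronoun, so Principle B applies: it must be free in its binding domain.
Binding domain of *her₆*: the embedded TP, whose subject is [Selin₃'s cousin]₄.
*Bianca₁* c-commands the pronoun but from outside its binding domain, and is not c-commanded by it → coindexation permitted.
*Nadia₂* c-commands the pronoun but from outside its binding domain, and is not c-commanded by it → coindexation permitted.
*Selin₃* and the pronoun do not c-command one another → neither Principle B nor Principle C is at stake; coindexation permitted.
*[Selin₃'s cousin]₄* c-commands the pronoun within its binding domain → coindexation would violate Principle B.
*Leila₅*: the pronoun c-commands this R-expression → coindexation would violate Principle C on *Leila₅*.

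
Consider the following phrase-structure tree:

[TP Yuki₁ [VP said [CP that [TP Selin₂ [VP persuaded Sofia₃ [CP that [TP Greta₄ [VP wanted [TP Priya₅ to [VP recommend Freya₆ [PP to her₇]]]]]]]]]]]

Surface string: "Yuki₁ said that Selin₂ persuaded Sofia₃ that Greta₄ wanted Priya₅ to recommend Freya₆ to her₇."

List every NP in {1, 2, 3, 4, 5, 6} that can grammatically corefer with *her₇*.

{1, 2, 3, 4}

*her* is a pronoun, so Principle B applies: it must be free in its binding domain.
Binding domain of *her₇*: the embedded TP, whose subject is Priya₅.
*Yuki₁* c-commands the pronoun but from outside its binding domain, and is not c-commanded by it → coindexation permitted.
*Selin₂* c-commands the pronoun but from outside its binding domain, and is not c-commanded by it → coindexation permitted.
*Sofia₃* c-commands the pronoun but from outside its binding domain, and is not c-commanded by it → coindexation permitted.
*Greta₄* c-commands the pronoun but from outside its binding domain, and is not c-commanded by it → coindexation permitted.
*Priya₅* c-commands the pronoun within its binding domain → coindexation would violate Principle B.
*Freya₆* c-commands the pronoun within its binding domain → coindexation would violate Principle B.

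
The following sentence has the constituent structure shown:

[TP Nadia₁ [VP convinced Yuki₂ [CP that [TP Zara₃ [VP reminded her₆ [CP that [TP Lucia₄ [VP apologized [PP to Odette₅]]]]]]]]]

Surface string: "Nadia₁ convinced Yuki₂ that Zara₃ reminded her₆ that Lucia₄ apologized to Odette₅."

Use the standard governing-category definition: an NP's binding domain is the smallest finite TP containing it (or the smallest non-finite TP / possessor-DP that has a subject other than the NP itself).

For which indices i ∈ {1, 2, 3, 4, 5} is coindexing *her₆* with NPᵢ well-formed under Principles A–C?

{1, 2}

*her* is a pronoun, so Principle B applies: it must be free in its binding domain.
Binding domain of *her₆*: the embedded TP, whose subject is Zara₃.
*Nadia₁* c-commands the pronoun but from outside its binding domain, and is not c-commanded by it → coindexation permitted.
*Yuki₂* c-commands the pronoun but from outside its binding domain, and is not c-commanded by it → coindexation permitted.
*Zara₃* c-commands the pronoun within its binding domain → coindexation would violate Principle B.
*Lucia₄*: the pronoun c-commands this R-expression → coindexation would violate Principle C on *Lucia₄*.
*Odette₅*: the pronoun c-commands this R-expression → coindexation would violate Principle C on *Odette₅*.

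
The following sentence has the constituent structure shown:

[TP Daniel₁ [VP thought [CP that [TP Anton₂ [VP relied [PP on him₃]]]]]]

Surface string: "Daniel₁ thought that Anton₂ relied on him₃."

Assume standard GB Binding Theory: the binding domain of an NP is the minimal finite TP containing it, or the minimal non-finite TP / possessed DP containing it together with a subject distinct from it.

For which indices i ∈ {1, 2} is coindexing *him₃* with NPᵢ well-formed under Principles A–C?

*him* is a pronoun, so Principle B applies: it must be free in its binding domain.
Binding domain of *him₃*: the embedded TP, whose subject is Anton₂.
*Daniel₁* c-commands the pronoun but from outside its binding domain, and is not c-commanded by it → coindexation permitted.
*Anton₂* c-commands the pronoun within its binding domain → coindexation would violate Principle B.

{1}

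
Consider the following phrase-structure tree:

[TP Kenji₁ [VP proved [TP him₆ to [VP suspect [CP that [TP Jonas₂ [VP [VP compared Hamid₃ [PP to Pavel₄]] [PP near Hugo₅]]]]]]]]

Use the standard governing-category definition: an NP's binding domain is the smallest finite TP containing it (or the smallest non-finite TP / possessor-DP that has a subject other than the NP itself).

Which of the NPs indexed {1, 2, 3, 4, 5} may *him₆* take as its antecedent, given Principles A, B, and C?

none

*him* is a pronoun, so Principle B applies: it must be free in its binding domain.
Binding domain of *him₆*: the matrix TP, whose subject is Kenji₁.
*Kenji₁* c-commands the pronoun within its binding domain → coindexation would violate Principle B.
*Jonas₂*: the pronoun c-commands this R-expression → coindexation would violate Principle C on *Jonas₂*.
*Hamid₃*: the pronoun c-commands this R-expression → coindexation would violate Principle C on *Hamid₃*.
*Pavel₄*: the pronoun c-commands this R-expression → coindexation would violate Principle C on *Pavel₄*.
*Hugo₅*: the pronoun c-commands this R-expression → coindexation would violate Principle C on *Hugo₅*.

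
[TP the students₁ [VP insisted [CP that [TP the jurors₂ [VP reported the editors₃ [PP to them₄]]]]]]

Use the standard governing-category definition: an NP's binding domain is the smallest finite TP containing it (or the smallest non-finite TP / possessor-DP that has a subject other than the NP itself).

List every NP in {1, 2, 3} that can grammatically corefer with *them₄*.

{1}

*them* is a pronoun, so Principle B applies: it must be free in its binding domain.
Binding domain of *them₄*: the embedded TP, whose subject is the jurors₂.
*the students₁* c-commands the pronoun but from outside its binding domain, and is not c-commanded by it → coindexation permitted.
*the jurors₂* c-commands the pronoun within its binding domain → coindexation would violate Principle B.
*the editors₃* c-commands the pronoun within its binding domain → coindexation would violate Principle B.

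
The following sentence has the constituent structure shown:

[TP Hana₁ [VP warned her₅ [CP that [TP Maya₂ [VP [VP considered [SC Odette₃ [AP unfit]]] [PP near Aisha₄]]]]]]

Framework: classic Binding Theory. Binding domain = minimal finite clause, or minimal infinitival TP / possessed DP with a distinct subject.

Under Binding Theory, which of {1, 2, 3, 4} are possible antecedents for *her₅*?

*her* is a pronoun, so Principle B applies: it must be free in its binding domain.
Binding domain of *her₅*: the matrix TP, whose subject is Hana₁.
*Hana₁* c-commands the pronoun within its binding domain → coindexation would violate Principle B.
*Maya₂*: the pronoun c-commands this R-expression → coindexation would violate Principle C on *Maya₂*.
*Odette₃*: the pronoun c-commands this R-expression → coindexation would violate Principle C on *Odette₃*.
*Aisha₄*: the pronoun c-commands this R-expression → coindexation would violate Principle C on *Aisha₄*.

none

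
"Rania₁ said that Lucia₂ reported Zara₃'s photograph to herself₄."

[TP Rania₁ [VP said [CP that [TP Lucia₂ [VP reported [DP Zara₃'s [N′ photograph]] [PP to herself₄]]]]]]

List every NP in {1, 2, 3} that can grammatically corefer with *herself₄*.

{2}

*herself* is an anaphor, so Principle A applies: it must be bound in its binding domain.
Binding domain of *herself₄*: the embedded TP, whose subject is Lucia₂.
*Rania₁* c-commands the anaphor but is outside its binding domain → cannot satisfy Principle A.
*Lucia₂* c-commands the anaphor within its binding domain → licit binder.
*Zara₃* does not c-command the anaphor → cannot bind it.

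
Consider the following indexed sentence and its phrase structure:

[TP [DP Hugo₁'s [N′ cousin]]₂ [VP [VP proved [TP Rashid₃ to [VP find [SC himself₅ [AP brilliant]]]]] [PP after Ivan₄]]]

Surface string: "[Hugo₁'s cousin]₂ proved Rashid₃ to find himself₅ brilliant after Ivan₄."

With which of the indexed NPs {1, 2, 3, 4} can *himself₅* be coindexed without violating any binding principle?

{3}

*himself* is an anaphor, so Principle A applies: it must be bound in its binding domain.
Binding domain of *himself₅*: the embedded TP, whose subject is Rashid₃.
*Hugo₁* does not c-command the anaphor → cannot bind it.
*[Hugo₁'s cousin]₂* c-commands the anaphor but is outside its binding domain → cannot satisfy Principle A.
*Rashid₃* c-commands the anaphor within its binding domain → licit binder.
*Ivan₄* does not c-command the anaphor → cannot bind it.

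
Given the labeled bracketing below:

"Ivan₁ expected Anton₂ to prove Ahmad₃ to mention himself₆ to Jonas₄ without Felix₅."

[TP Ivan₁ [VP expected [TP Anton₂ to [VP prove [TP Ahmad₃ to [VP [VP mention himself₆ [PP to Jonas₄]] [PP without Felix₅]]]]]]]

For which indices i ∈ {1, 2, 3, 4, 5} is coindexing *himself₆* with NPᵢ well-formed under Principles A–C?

*himself* is an anaphor, so Principle A applies: it must be bound in its binding domain.
Binding domain of *himself₆*: the embedded TP, whose subject is Ahmad₃.
*Ivan₁* c-commands the anaphor but is outside its binding domain → cannot satisfy Principle A.
*Anton₂* c-commands the anaphor but is outside its binding domain → cannot satisfy Principle A.
*Ahmad₃* c-commands the anaphor within its binding domain → licit binder.
*Jonas₄* does not c-command the anaphor → cannot bind it.
*Felix₅* does not c-command the anaphor → cannot bind it.

{3}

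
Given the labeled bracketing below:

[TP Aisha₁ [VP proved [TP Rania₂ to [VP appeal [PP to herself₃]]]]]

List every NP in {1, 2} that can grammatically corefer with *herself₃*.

{2}

*herself* is an anaphor, so Principle A applies: it must be bound in its binding domain.
Binding domain of *herself₃*: the embedded TP, whose subject is Rania₂.
*Aisha₁* c-commands the anaphor but is outside its binding domain → cannot satisfy Principle A.
*Rania₂* c-commands the anaphor within its binding domain → licit binder.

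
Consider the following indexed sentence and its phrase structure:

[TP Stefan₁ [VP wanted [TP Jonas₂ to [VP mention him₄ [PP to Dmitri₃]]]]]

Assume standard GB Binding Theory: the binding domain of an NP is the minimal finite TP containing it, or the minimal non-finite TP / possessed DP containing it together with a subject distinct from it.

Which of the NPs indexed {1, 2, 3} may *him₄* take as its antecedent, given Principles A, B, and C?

*him* is a pronoun, so Principle B applies: it must be free in its binding domain.
Binding domain of *him₄*: the embedded TP, whose subject is Jonas₂.
*Stefan₁* c-commands the pronoun but from outside its binding domain, and is not c-commanded by it → coindexation permitted.
*Jonas₂* c-commands the pronoun within its binding domain → coindexation would violate Principle B.
*Dmitri₃*: the pronoun c-commands this R-expression → coindexation would violate Principle C on *Dmitri₃*.

{1}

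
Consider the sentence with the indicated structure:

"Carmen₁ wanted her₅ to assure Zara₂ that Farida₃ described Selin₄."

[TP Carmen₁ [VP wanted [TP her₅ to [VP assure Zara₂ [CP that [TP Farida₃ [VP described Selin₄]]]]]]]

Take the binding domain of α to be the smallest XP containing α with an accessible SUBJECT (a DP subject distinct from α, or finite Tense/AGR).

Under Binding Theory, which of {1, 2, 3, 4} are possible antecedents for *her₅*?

*her* is a pronoun, so Principle B applies: it must be free in its binding domain.
Binding domain of *her₅*: the matrix TP, whose subject is Carmen₁.
*Carmen₁* c-commands the pronoun within its binding domain → coindexation would violate Principle B.
*Zara₂*: the pronoun c-commands this R-expression → coindexation would violate Principle C on *Zara₂*.
*Farida₃*: the pronoun c-commands this R-expression → coindexation would violate Principle C on *Farida₃*.
*Selin₄*: the pronoun c-commands this R-expression → coindexation would violate Principle C on *Selin₄*.

none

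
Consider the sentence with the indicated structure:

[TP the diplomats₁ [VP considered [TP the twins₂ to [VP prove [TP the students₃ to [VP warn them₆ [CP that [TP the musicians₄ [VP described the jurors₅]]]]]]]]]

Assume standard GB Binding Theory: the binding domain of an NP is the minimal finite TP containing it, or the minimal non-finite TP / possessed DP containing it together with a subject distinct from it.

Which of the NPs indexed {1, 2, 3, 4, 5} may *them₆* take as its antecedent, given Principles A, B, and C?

{1, 2}

*them* is a pronoun, so Principle B applies: it must be free in its binding domain.
Binding domain of *them₆*: the embedded TP, whose subject is the students₃.
*the diplomats₁* c-commands the pronoun but from outside its binding domain, and is not c-commanded by it → coindexation permitted.
*the twins₂* c-commands the pronoun but from outside its binding domain, and is not c-commanded by it → coindexation permitted.
*the students₃* c-commands the pronoun within its binding domain → coindexation would violate Principle B.
*the musicians₄*: the pronoun c-commands this R-expression → coindexation would violate Principle C on *the musicians₄*.
*the jurors₅*: the pronoun c-commands this R-expression → coindexation would violate Principle C on *the jurors₅*.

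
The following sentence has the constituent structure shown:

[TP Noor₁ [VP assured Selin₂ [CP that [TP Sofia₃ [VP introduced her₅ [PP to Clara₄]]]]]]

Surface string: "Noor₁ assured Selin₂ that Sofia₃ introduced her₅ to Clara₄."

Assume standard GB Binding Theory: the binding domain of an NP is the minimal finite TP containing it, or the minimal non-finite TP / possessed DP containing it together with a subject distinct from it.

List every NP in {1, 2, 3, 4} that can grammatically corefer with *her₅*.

*her* is a pronoun, so Principle B applies: it must be free in its binding domain.
Binding domain of *her₅*: the embedded TP, whose subject is Sofia₃.
*Noor₁* c-commands the pronoun but from outside its binding domain, and is not c-commanded by it → coindexation permitted.
*Selin₂* c-commands the pronoun but from outside its binding domain, and is not c-commanded by it → coindexation permitted.
*Sofia₃* c-commands the pronoun within its binding domain → coindexation would violate Principle B.
*Clara₄*: the pronoun c-commands this R-expression → coindexation would violate Principle C on *Clara₄*.

{1, 2}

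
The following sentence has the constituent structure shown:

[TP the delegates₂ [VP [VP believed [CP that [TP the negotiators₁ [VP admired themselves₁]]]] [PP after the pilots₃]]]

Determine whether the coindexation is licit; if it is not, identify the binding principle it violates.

grammatical

The two coindexed NPs are *the negotiators₁* and *themselves₁*.
*themselves₁* is an anaphor; its binding domain is the embedded TP, whose subject is the negotiators₁. *the negotiators₁* c-commands it within that domain and shares its index, so Principle A is satisfied.
*the negotiators₁* is an R-expression; *themselves₁* does not c-command it, and no other NP shares its index, so Principle C is satisfied.
All principles are respected.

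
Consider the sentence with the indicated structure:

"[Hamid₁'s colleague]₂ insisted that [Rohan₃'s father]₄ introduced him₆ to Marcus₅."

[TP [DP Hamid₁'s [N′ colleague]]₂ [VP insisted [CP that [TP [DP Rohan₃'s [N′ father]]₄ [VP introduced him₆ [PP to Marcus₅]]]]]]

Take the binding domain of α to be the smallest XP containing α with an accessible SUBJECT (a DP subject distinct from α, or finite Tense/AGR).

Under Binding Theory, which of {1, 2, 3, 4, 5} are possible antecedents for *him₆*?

{1, 2, 3}

*him* is a pronoun, so Principle B applies: it must be free in its binding domain.
Binding domain of *him₆*: the embedded TP, whose subject is [Rohan₃'s father]₄.
*Hamid₁* and the pronoun do not c-command one another → neither Principle B nor Principle C is at stake; coindexation permitted.
*[Hamid₁'s colleague]₂* c-commands the pronoun but from outside its binding domain, and is not c-commanded by it → coindexation permitted.
*Rohan₃* and the pronoun do not c-command one another → neither Principle B nor Principle C is at stake; coindexation permitted.
*[Rohan₃'s father]₄* c-commands the pronoun within its binding domain → coindexation would violate Principle B.
*Marcus₅*: the pronoun c-commands this R-expression → coindexation would violate Principle C on *Marcus₅*.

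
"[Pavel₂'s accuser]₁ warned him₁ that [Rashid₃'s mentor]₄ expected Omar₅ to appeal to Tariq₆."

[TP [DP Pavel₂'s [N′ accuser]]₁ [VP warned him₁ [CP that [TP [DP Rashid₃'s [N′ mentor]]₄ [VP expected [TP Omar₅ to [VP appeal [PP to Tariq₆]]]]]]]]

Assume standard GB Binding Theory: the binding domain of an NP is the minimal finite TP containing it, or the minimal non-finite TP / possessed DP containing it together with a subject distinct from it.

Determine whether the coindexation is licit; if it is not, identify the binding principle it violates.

Principle B

The two coindexed NPs are *[Pavel₂'s accuser]₁* and *him₁*.
*him₁* is a pronoun. Its binding domain is the matrix TP, whose subject is [Pavel₂'s accuser]₁.
*[Pavel₂'s accuser]₁* c-commands it within that domain and carries the same index.
The pronoun is locally bound → Principle B violation.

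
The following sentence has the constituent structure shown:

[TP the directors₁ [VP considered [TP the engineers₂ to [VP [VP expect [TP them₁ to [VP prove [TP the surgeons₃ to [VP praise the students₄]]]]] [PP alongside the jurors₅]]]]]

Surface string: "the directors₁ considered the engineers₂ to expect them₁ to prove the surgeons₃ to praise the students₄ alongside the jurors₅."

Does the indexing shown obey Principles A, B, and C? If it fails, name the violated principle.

The two coindexed NPs are *the directors₁* and *them₁*.
*them₁* is a pronoun; its binding domain is the embedded TP, whose subject is the engineers₂. Within that domain it is c-commanded only by *the engineers₂*, which carries a different index — the pronoun is free locally, so Principle B holds.
*the directors₁* is an R-expression; *them₁* does not c-command it, and no other NP shares its index, so Principle C is satisfied.
All principles are respected.

grammatical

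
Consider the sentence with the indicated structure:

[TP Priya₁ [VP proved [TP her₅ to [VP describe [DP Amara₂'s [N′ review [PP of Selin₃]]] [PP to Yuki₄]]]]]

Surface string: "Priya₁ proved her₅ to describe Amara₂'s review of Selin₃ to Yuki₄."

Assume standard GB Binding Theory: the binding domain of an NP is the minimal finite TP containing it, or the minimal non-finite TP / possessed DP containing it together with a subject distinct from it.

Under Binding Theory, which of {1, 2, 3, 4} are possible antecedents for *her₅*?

*her* is a pronoun, so Principle B applies: it must be free in its binding domain.
Binding domain of *her₅*: the matrix TP, whose subject is Priya₁.
*Priya₁* c-commands the pronoun within its binding domain → coindexation would violate Principle B.
*Amara₂*: the pronoun c-commands this R-expression → coindexation would violate Principle C on *Amara₂*.
*Selin₃*: the pronoun c-commands this R-expression → coindexation would violate Principle C on *Selin₃*.
*Yuki₄*: the pronoun c-commands this R-expression → coindexation would violate Principle C on *Yuki₄*.

none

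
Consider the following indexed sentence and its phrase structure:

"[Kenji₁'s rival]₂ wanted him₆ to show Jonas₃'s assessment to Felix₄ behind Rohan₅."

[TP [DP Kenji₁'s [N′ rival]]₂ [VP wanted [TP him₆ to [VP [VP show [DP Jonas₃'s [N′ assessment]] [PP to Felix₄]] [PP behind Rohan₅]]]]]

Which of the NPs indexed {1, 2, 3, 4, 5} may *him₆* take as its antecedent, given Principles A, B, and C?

{1}

*him* is a pronoun, so Principle B applies: it must be free in its binding domain.
Binding domain of *him₆*: the matrix TP, whose subject is [Kenji₁'s rival]₂.
*Kenji₁* and the pronoun do not c-command one another → neither Principle B nor Principle C is at stake; coindexation permitted.
*[Kenji₁'s rival]₂* c-commands the pronoun within its binding domain → coindexation would violate Principle B.
*Jonas₃*: the pronoun c-commands this R-expression → coindexation would violate Principle C on *Jonas₃*.
*Felix₄*: the pronoun c-commands this R-expression → coindexation would violate Principle C on *Felix₄*.
*Rohan₅*: the pronoun c-commands this R-expression → coindexation would violate Principle C on *Rohan₅*.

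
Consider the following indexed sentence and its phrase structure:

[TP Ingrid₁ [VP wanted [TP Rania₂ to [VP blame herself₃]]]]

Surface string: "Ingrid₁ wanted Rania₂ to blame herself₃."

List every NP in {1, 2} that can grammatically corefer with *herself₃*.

{2}

*herself* is an anaphor, so Principle A applies: it must be bound in its binding domain.
Binding domain of *herself₃*: the embedded TP, whose subject is Rania₂.
*Ingrid₁* c-commands the anaphor but is outside its binding domain → cannot satisfy Principle A.
*Rania₂* c-commands the anaphor within its binding domain → licit binder.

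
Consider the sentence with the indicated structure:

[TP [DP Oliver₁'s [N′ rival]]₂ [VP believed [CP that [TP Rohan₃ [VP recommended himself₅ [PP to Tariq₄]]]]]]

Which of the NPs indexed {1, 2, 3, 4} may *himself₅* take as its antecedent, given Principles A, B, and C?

{3}

*himself* is an anaphor, so Principle A applies: it must be bound in its binding domain.
Binding domain of *himself₅*: the embedded TP, whose subject is Rohan₃.
*Oliver₁* does not c-command the anaphor → cannot bind it.
*[Oliver₁'s rival]₂* c-commands the anaphor but is outside its binding domain → cannot satisfy Principle A.
*Rohan₃* c-commands the anaphor within its binding domain → licit binder.
*Tariq₄* does not c-command the anaphor → cannot bind it.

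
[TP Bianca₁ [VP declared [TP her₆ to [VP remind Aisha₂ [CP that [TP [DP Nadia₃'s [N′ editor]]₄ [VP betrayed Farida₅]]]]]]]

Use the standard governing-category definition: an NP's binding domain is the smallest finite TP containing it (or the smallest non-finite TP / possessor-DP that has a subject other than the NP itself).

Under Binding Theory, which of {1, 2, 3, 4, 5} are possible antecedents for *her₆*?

*her* is a pronoun, so Principle B applies: it must be free in its binding domain.
Binding domain of *her₆*: the matrix TP, whose subject is Bianca₁.
*Bianca₁* c-commands the pronoun within its binding domain → coindexation would violate Principle B.
*Aisha₂*: the pronoun c-commands this R-expression → coindexation would violate Principle C on *Aisha₂*.
*Nadia₃*: the pronoun c-commands this R-expression → coindexation would violate Principle C on *Nadia₃*.
*[Nadia₃'s editor]₄*: the pronoun c-commands this R-expression → coindexation would violate Principle C on *[Nadia₃'s editor]₄*.
*Farida₅*: the pronoun c-commands this R-expression → coindexation would violate Principle C on *Farida₅*.

none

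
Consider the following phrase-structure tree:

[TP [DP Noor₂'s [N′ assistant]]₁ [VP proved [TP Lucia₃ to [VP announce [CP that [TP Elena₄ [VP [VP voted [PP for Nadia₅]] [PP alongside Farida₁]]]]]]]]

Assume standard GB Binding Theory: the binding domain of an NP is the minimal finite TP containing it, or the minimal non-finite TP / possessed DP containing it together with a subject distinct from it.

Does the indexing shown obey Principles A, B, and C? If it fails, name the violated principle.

The two coindexed NPs are *[Noor₂'s assistant]₁* and *Farida₁*.
*Farida₁* is an R-expression. Principle C requires it to be free everywhere.
*[Noor₂'s assistant]₁* c-commands it and carries the same index.
The R-expression is bound → Principle C violation.

Principle C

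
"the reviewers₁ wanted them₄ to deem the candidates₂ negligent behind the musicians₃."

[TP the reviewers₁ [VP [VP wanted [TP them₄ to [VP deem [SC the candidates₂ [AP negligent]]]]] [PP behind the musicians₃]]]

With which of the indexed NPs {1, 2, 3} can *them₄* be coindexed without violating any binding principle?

{3}

*them* is a pronoun, so Principle B applies: it must be free in its binding domain.
Binding domain of *them₄*: the matrix TP, whose subject is the reviewers₁.
*the reviewers₁* c-commands the pronoun within its binding domain → coindexation would violate Principle B.
*the candidates₂*: the pronoun c-commands this R-expression → coindexation would violate Principle C on *the candidates₂*.
*the musicians₃* and the pronoun do not c-command one another → neither Principle B nor Principle C is at stake; coindexation permitted.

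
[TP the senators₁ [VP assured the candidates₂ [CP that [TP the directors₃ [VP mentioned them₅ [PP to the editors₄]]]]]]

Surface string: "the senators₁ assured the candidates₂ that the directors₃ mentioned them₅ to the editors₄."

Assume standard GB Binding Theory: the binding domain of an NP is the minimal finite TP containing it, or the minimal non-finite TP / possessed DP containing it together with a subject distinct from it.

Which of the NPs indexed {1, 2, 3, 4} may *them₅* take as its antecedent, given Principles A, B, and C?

{1, 2}

*them* is a pronoun, so Principle B applies: it must be free in its binding domain.
Binding domain of *them₅*: the embedded TP, whose subject is the directors₃.
*the senators₁* c-commands the pronoun but from outside its binding domain, and is not c-commanded by it → coindexation permitted.
*the candidates₂* c-commands the pronoun but from outside its binding domain, and is not c-commanded by it → coindexation permitted.
*the directors₃* c-commands the pronoun within its binding domain → coindexation would violate Principle B.
*the editors₄*: the pronoun c-commands this R-expression → coindexation would violate Principle C on *the editors₄*.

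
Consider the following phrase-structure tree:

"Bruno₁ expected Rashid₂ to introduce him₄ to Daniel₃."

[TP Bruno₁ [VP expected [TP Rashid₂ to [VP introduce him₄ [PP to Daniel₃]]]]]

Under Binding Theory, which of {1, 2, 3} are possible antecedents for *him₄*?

*him* is a pronoun, so Principle B applies: it must be free in its binding domain.
Binding domain of *him₄*: the embedded TP, whose subject is Rashid₂.
*Bruno₁* c-commands the pronoun but from outside its binding domain, and is not c-commanded by it → coindexation permitted.
*Rashid₂* c-commands the pronoun within its binding domain → coindexation would violate Principle B.
*Daniel₃*: the pronoun c-commands this R-expression → coindexation would violate Principle C on *Daniel₃*.

{1}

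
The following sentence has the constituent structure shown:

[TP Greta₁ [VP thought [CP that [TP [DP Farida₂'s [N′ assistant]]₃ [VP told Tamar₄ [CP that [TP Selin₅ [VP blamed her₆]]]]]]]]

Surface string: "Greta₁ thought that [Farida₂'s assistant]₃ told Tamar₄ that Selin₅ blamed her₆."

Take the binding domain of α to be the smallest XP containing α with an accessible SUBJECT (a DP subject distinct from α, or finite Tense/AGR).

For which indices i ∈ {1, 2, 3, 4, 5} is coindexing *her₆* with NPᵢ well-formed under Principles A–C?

*her* is a pronoun, so Principle B applies: it must be free in its binding domain.
Binding domain of *her₆*: the embedded TP, whose subject is Selin₅.
*Greta₁* c-commands the pronoun but from outside its binding domain, and is not c-commanded by it → coindexation permitted.
*Farida₂* and the pronoun do not c-command one another → neither Principle B nor Principle C is at stake; coindexation permitted.
*[Farida₂'s assistant]₃* c-commands the pronoun but from outside its binding domain, and is not c-commanded by it → coindexation permitted.
*Tamar₄* c-commands the pronoun but from outside its binding domain, and is not c-commanded by it → coindexation permitted.
*Selin₅* c-commands the pronoun within its binding domain → coindexation would violate Principle B.

{1, 2, 3, 4}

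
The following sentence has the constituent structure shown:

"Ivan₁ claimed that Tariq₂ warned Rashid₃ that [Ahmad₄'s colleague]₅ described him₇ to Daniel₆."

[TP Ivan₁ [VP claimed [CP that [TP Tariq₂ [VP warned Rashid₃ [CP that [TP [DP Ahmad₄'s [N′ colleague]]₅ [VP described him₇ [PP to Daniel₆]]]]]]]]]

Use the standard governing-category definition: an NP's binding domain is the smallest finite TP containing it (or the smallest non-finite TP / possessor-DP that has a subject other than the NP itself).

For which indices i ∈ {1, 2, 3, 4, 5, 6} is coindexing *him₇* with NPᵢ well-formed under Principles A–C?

{1, 2, 3, 4}

*him* is a pronoun, so Principle B applies: it must be free in its binding domain.
Binding domain of *him₇*: the embedded TP, whose subject is [Ahmad₄'s colleague]₅.
*Ivan₁* c-commands the pronoun but from outside its binding domain, and is not c-commanded by it → coindexation permitted.
*Tariq₂* c-commands the pronoun but from outside its binding domain, and is not c-commanded by it → coindexation permitted.
*Rashid₃* c-commands the pronoun but from outside its binding domain, and is not c-commanded by it → coindexation permitted.
*Ahmad₄* and the pronoun do not c-command one another → neither Principle B nor Principle C is at stake; coindexation permitted.
*[Ahmad₄'s colleague]₅* c-commands the pronoun within its binding domain → coindexation would violate Principle B.
*Daniel₆*: the pronoun c-commands this R-expression → coindexation would violate Principle C on *Daniel₆*.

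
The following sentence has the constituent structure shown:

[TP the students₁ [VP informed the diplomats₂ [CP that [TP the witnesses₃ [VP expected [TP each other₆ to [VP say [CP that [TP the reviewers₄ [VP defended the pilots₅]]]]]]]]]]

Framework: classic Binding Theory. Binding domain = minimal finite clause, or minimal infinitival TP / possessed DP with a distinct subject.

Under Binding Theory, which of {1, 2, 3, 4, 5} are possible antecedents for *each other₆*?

*each other* is an anaphor, so Principle A applies: it must be bound in its binding domain.
Binding domain of *each other₆*: the embedded TP, whose subject is the witnesses₃.
*the students₁* c-commands the anaphor but is outside its binding domain → cannot satisfy Principle A.
*the diplomats₂* c-commands the anaphor but is outside its binding domain → cannot satisfy Principle A.
*the witnesses₃* c-commands the anaphor within its binding domain → licit binder.
*the reviewers₄* does not c-command the anaphor → cannot bind it.
*the pilots₅* does not c-command the anaphor → cannot bind it.

{3}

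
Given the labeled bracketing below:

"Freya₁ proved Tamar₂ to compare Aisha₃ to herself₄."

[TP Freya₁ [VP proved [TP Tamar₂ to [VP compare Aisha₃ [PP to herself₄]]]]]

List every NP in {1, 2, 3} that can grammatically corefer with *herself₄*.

*herself* is an anaphor, so Principle A applies: it must be bound in its binding domain.
Binding domain of *herself₄*: the embedded TP, whose subject is Tamar₂.
*Freya₁* c-commands the anaphor but is outside its binding domain → cannot satisfy Principle A.
*Tamar₂* c-commands the anaphor within its binding domain → licit binder.
*Aisha₃* c-commands the anaphor within its binding domain → licit binder.

{2, 3}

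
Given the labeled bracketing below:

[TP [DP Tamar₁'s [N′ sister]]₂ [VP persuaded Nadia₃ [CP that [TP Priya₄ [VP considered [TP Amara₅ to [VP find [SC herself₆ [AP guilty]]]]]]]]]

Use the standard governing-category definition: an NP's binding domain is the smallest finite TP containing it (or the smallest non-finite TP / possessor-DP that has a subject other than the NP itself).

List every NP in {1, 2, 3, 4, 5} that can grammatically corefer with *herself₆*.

{5}

*herself* is an anaphor, so Principle A applies: it must be bound in its binding domain.
Binding domain of *herself₆*: the embedded TP, whose subject is Amara₅.
*Tamar₁* does not c-command the anaphor → cannot bind it.
*[Tamar₁'s sister]₂* c-commands the anaphor but is outside its binding domain → cannot satisfy Principle A.
*Nadia₃* c-commands the anaphor but is outside its binding domain → cannot satisfy Principle A.
*Priya₄* c-commands the anaphor but is outside its binding domain → cannot satisfy Principle A.
*Amara₅* c-commands the anaphor within its binding domain → licit binder.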